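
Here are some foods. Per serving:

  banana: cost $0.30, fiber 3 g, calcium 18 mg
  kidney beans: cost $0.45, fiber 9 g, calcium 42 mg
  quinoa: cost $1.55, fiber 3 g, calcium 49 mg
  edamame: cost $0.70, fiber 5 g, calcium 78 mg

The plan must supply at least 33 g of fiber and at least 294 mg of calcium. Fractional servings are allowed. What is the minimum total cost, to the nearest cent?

Minimising a linear cost over {fiber ≥ 33, calcium ≥ 294, servings ≥ 0} — the optimum is at a vertex, using one or two foods.
banana only: max(33/3, 294/18) = 16.33 servings → $4.90.
kidney beans only: max(33/9, 294/42) = 7 servings → $3.15.
quinoa only: max(33/3, 294/49) = 11 servings → $17.05.
edamame only: max(33/5, 294/78) = 6.6 servings → $4.62.
banana + kidney beans: the both-tight solution has a negative serving — not a feasible corner.
banana + quinoa with both tight: 7.903 servings and 3.097 servings → $7.17.
banana + edamame with both tight: 7.667 servings and 2 servings → $3.70.
kidney beans + quinoa with both tight: 2.333 servings and 4 servings → $7.25.
kidney beans + edamame with both tight: 2.244 servings and 2.561 servings → $2.80.
quinoa + edamame: intersection lies outside the first quadrant.
So the least-cost plan costs $2.80.

$2.80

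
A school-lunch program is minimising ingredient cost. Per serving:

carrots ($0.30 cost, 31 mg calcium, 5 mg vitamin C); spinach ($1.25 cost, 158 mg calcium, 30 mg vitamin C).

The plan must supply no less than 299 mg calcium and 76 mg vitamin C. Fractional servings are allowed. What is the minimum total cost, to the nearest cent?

$3.17

Two binding constraints pin down two serving amounts, so the optimal mix uses at most two foods. The candidates are each food alone (scaled to the tighter of calcium/vitamin C) and each pair with both constraints tight.
carrots only: max(299/31, 76/5) = 15.2 servings → $4.56.
spinach only: max(299/158, 76/30) = 2.533 servings → $3.17.
carrots + spinach: intersection lies outside the first quadrant.
So the least-cost plan costs $3.17.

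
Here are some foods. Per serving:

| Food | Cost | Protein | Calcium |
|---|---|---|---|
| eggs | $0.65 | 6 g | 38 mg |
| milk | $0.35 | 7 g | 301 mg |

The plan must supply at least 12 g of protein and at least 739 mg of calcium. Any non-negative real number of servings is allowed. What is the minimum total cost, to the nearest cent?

An LP optimum is at a vertex; with two nutrient constraints at most two foods are used. Check each candidate.
eggs only: max(12/6, 739/38) = 19.45 servings → $12.64.
milk only: max(12/7, 739/301) = 2.455 servings → $0.86.
eggs + milk with both targets exact would need a negative amount; discard.
The minimum over all feasible corners is $0.86.

$0.86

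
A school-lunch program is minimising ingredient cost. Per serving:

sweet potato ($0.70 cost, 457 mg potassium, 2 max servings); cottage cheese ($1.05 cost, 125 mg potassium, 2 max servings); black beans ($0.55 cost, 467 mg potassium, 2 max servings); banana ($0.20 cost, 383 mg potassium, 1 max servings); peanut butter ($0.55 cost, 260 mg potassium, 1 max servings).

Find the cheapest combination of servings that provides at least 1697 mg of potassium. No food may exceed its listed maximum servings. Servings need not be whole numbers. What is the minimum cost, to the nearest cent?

$1.88

Cost per mg of potassium: banana $0.0005, black beans $0.0012, sweet potato $0.0015, peanut butter $0.0021, cottage cheese $0.0084.
Take 1 serving of banana: +383.0 mg potassium for $0.20 (total $0.20, still need 1314.0 mg).
Take 2 servings of black beans: +934.0 mg potassium for $1.10 (total $1.30, still need 380.0 mg).
Take 0.8315 servings of sweet potato: +380.0 mg potassium for $0.58 (total $1.88, still need 0.0 mg).
Greedy by cheapest-per-mg is optimal for a single linear constraint, so the minimum cost is $1.88.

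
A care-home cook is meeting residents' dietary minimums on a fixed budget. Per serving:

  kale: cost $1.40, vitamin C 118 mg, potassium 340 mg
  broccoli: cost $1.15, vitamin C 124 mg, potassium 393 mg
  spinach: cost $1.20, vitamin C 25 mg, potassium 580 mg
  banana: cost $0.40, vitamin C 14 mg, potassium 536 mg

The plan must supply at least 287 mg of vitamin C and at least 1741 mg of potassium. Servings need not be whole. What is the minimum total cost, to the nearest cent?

$3.12

For a min-cost LP with two ≥-constraints, a basic feasible solution has at most two positive variables.
kale only: max(287/118, 1741/340) = 5.121 servings → $7.17.
broccoli only: max(287/124, 1741/393) = 4.43 servings → $5.09.
spinach only: max(287/25, 1741/580) = 11.48 servings → $13.78.
banana only: max(287/14, 1741/536) = 20.5 servings → $8.20.
kale + broccoli with both targets exact would need a negative amount; discard.
kale + spinach with both tight: 2.051 servings and 1.799 servings → $5.03.
kale + banana with both tight: 2.213 servings and 1.844 servings → $3.84.
broccoli + spinach with both tight: 1.98 servings and 1.66 servings → $4.27.
broccoli + banana with both tight: 2.124 servings and 1.691 servings → $3.12.
spinach + banana: the both-tight solution has a negative serving — not a feasible corner.
The minimum over all feasible corners is $3.12.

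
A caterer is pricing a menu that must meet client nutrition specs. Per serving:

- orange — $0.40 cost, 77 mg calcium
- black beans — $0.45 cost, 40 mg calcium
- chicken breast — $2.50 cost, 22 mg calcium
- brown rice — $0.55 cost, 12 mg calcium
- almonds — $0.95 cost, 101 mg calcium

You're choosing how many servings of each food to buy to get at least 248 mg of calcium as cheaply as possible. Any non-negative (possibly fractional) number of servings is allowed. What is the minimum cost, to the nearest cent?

$1.29

Cost per mg of calcium: orange $0.0052, almonds $0.0094, black beans $0.0112, brown rice $0.0458, chicken breast $0.1136.
With no serving limits, use only orange: 248 mg / 77 mg = 3.221 servings × $0.40 = $1.29.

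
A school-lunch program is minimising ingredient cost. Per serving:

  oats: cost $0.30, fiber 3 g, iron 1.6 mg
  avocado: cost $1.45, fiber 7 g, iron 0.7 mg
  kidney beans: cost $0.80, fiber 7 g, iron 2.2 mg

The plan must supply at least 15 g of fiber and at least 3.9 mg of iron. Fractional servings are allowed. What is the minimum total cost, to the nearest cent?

At the optimum either one food covers both requirements or two foods hit both targets exactly; no other combination can be cheaper.
oats only: max(15/3, 3.9/1.6) = 5 servings → $1.50.
avocado only: max(15/7, 3.9/0.7) = 5.571 servings → $8.08.
kidney beans only: max(15/7, 3.9/2.2) = 2.143 servings → $1.71.
oats + avocado with both tight: 1.846 servings and 1.352 servings → $2.51.
oats + kidney beans: the both-tight solution has a negative serving — not a feasible corner.
avocado + kidney beans with both tight: 0.5429 servings and 1.6 servings → $2.07.
Cheapest feasible corner: $1.50.

$1.50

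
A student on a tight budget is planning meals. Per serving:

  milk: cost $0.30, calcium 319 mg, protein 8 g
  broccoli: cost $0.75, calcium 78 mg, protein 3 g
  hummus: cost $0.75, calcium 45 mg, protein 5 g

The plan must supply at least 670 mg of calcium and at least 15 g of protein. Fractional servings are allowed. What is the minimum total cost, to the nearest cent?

$0.63

milk only: max(670/319, 15/8) = 2.1 servings → $0.63.
broccoli only: max(670/78, 15/3) = 8.59 servings → $6.44.
hummus only: max(670/45, 15/5) = 14.89 servings → $11.17.
milk + broccoli: intersection lies outside the first quadrant.
milk + hummus: intersection lies outside the first quadrant.
broccoli + hummus with both targets exact would need a negative amount; discard.
So the least-cost plan costs $0.63.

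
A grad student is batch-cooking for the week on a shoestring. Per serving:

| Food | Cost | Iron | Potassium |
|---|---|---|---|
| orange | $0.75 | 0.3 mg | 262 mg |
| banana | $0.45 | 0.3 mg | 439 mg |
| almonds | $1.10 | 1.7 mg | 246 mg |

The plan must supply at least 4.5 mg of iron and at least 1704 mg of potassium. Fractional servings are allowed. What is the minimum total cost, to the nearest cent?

A basic optimal solution has at most two foods positive. Try each food alone and each pair with both targets met exactly.
orange only: max(4.5/0.3, 1704/262) = 15 servings → $11.25.
banana only: max(4.5/0.3, 1704/439) = 15 servings → $6.75.
almonds only: max(4.5/1.7, 1704/246) = 6.927 servings → $7.62.
orange + banana: the both-tight solution has a negative serving — not a feasible corner.
orange + almonds with both tight: 4.816 servings and 1.797 servings → $5.59.
banana + almonds with both tight: 2.661 servings and 2.177 servings → $3.59.
The minimum over all feasible corners is $3.59.

$3.59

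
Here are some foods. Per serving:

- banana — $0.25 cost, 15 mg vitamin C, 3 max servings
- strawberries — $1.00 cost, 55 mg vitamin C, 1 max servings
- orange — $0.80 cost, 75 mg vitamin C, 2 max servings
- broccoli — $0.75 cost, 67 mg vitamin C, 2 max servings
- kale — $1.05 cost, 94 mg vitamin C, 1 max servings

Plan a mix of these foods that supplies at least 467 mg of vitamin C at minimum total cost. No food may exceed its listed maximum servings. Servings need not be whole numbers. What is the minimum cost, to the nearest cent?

$5.70

Cost per mg of vitamin C: orange $0.0107, kale $0.0112, broccoli $0.0112, banana $0.0167, strawberries $0.0182.
Take 2 servings of orange: +150.0 mg vitamin C for $1.60 (total $1.60, still need 317.0 mg).
Take 1 serving of kale: +94.0 mg vitamin C for $1.05 (total $2.65, still need 223.0 mg).
Take 2 servings of broccoli: +134.0 mg vitamin C for $1.50 (total $4.15, still need 89.0 mg).
Take 3 servings of banana: +45.0 mg vitamin C for $0.75 (total $4.90, still need 44.0 mg).
Take 0.8 servings of strawberries: +44.0 mg vitamin C for $0.80 (total $5.70, still need 0.0 mg).
Greedy by cheapest-per-mg is optimal for a single linear constraint, so the minimum cost is $5.70.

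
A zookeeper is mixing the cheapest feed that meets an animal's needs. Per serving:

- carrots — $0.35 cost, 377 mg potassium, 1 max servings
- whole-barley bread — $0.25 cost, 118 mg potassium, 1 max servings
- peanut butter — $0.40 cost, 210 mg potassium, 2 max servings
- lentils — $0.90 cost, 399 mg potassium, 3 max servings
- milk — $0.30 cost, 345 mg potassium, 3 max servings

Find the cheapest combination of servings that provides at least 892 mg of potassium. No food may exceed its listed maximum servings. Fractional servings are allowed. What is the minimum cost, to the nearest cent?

Cost per mg of potassium: milk $0.0009, carrots $0.0009, peanut butter $0.0019, whole-barley bread $0.0021, lentils $0.0023.
Take 2.586 servings of milk: +892.0 mg potassium for $0.78 (total $0.78, still need 0.0 mg).
Greedy by cheapest-per-mg is optimal for a single linear constraint, so the minimum cost is $0.78.

$0.78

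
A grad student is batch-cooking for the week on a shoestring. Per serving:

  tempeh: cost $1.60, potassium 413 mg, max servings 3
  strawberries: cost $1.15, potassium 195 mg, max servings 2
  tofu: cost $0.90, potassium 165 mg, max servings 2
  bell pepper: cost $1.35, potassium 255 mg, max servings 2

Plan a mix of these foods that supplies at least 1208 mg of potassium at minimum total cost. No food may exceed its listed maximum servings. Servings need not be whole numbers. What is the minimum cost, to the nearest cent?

Cost per mg of potassium: tempeh $0.0039, bell pepper $0.0053, tofu $0.0055, strawberries $0.0059.
Take 2.925 servings of tempeh: +1208.0 mg potassium for $4.68 (total $4.68, still need 0.0 mg).
Filling from the cheapest source first is optimal under one linear minimum: $4.68.

$4.68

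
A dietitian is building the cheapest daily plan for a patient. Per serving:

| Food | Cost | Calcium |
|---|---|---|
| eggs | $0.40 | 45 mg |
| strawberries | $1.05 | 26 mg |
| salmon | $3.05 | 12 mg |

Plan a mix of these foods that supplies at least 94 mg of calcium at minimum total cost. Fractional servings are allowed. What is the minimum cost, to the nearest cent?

Cost per mg of calcium: eggs $0.0089, strawberries $0.0404, salmon $0.2542.
With no serving limits, use only eggs: 94 mg / 45 mg = 2.089 servings × $0.40 = $0.84.

$0.84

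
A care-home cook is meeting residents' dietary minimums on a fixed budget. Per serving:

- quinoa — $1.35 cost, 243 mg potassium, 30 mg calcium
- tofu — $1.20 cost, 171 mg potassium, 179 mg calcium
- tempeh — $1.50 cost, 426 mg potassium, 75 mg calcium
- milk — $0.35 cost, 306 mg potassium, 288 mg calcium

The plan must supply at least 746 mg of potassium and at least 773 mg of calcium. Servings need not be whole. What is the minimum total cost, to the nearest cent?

quinoa only: max(746/243, 773/30) = 25.77 servings → $34.78.
tofu only: max(746/171, 773/179) = 4.363 servings → $5.24.
tempeh only: max(746/426, 773/75) = 10.31 servings → $15.46.
milk only: max(746/306, 773/288) = 2.684 servings → $0.94.
quinoa + tofu with both tight: 0.03521 servings and 4.313 servings → $5.22.
quinoa + tempeh: intersection lies outside the first quadrant.
quinoa + milk with both targets exact would need a negative amount; discard.
tofu + tempeh with both tight: 4.31 servings and 0.0213 servings → $5.20.
tofu + milk with both tight: 3.925 servings and 0.2445 servings → $4.80.
tempeh + milk: the both-tight solution has a negative serving — not a feasible corner.
The minimum over all feasible corners is $0.94.

$0.94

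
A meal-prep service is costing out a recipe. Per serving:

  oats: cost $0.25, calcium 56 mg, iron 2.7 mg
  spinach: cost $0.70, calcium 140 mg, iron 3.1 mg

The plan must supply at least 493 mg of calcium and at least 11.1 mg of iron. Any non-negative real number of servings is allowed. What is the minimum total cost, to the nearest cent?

With two linear requirements the optimum uses one or two foods; enumerate the corners.
oats only: max(493/56, 11.1/2.7) = 8.804 servings → $2.20.
spinach only: max(493/140, 11.1/3.1) = 3.581 servings → $2.51.
oats + spinach with both tight: 0.1257 servings and 3.471 servings → $2.46.
The minimum over all feasible corners is $2.20.

$2.20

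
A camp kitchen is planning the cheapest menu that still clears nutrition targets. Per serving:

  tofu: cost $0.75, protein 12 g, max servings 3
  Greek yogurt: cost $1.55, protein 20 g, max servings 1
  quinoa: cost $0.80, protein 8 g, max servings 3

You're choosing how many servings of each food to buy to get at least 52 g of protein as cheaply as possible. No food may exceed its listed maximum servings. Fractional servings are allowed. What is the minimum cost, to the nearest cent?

$3.49

Cost per g of protein: tofu $0.0625, Greek yogurt $0.0775, quinoa $0.1000.
Take 3 servings of tofu: +36.0 g protein for $2.25 (total $2.25, still need 16.0 g).
Take 0.8 servings of Greek yogurt: +16.0 g protein for $1.24 (total $3.49, still need 0.0 g).
Filling from the cheapest source first is optimal under one linear minimum: $3.49.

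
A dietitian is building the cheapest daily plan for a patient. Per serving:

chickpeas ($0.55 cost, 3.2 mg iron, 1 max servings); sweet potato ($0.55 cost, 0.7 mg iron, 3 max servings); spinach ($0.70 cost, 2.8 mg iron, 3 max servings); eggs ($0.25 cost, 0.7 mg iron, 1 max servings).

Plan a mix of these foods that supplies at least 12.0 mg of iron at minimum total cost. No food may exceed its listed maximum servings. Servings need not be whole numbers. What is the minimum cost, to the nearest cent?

Cost per mg of iron: chickpeas $0.1719, spinach $0.2500, eggs $0.3571, sweet potato $0.7857.
Take 1 serving of chickpeas: +3.2 mg iron for $0.55 (total $0.55, still need 8.8 mg).
Take 3 servings of spinach: +8.4 mg iron for $2.10 (total $2.65, still need 0.4 mg).
Take 0.5714 servings of eggs: +0.4 mg iron for $0.14 (total $2.79, still need 0.0 mg).
Greedy by cheapest-per-mg is optimal for a single linear constraint, so the minimum cost is $2.79.

$2.79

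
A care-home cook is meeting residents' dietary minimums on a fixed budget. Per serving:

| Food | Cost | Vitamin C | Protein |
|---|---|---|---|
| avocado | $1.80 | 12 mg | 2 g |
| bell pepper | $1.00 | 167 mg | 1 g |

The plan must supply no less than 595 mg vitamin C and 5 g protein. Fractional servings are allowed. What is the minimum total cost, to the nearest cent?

Compare the cost at each extreme point of the feasible region.
avocado only: max(595/12, 5/2) = 49.58 servings → $89.25.
bell pepper only: max(595/167, 5/1) = 5 servings → $5.00.
avocado + bell pepper with both tight: 0.7453 servings and 3.509 servings → $4.85.
The minimum over all feasible corners is $4.85.

$4.85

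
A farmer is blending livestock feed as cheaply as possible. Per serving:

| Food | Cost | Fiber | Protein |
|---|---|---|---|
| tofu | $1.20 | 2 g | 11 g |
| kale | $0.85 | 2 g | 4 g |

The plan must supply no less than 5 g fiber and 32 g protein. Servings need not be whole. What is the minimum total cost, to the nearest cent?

$3.49

tofu only: max(5/2, 32/11) = 2.909 servings → $3.49.
kale only: max(5/2, 32/4) = 8 servings → $6.80.
tofu + kale: intersection lies outside the first quadrant.
The minimum over all feasible corners is $3.49.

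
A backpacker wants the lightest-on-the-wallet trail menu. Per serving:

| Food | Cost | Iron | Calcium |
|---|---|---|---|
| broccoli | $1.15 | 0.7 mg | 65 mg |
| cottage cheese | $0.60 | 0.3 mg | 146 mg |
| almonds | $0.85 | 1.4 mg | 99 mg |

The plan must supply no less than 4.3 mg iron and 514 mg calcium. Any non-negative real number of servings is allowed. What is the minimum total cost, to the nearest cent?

With two linear requirements the optimum uses one or two foods; enumerate the corners.
broccoli only: max(4.3/0.7, 514/65) = 7.908 servings → $9.09.
cottage cheese only: max(4.3/0.3, 514/146) = 14.33 servings → $8.60.
almonds only: max(4.3/1.4, 514/99) = 5.192 servings → $4.41.
broccoli + cottage cheese with both tight: 5.727 servings and 0.971 servings → $7.17.
broccoli + almonds: intersection lies outside the first quadrant.
cottage cheese + almonds with both tight: 1.682 servings and 2.711 servings → $3.31.
So the least-cost plan costs $3.31.

$3.31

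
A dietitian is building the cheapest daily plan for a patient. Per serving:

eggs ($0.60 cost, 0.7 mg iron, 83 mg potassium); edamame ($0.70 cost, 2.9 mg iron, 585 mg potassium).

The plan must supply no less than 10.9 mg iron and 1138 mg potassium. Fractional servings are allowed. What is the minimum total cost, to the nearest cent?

$2.63

The cheapest plan sits at a corner of the feasible region — with two constraints it uses at most two foods.
eggs only: max(10.9/0.7, 1138/83) = 15.57 servings → $9.34.
edamame only: max(10.9/2.9, 1138/585) = 3.759 servings → $2.63.
eggs + edamame: intersection lies outside the first quadrant.
The minimum over all feasible corners is $2.63.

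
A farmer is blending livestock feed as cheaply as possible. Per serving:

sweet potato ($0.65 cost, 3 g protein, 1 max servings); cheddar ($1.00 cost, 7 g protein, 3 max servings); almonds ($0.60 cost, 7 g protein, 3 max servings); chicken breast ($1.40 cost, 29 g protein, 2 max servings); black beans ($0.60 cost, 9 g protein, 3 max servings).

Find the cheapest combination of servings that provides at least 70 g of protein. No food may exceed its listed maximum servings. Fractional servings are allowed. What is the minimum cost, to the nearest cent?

Cost per g of protein: chicken breast $0.0483, black beans $0.0667, almonds $0.0857, cheddar $0.1429, sweet potato $0.2167.
Take 2 servings of chicken breast: +58.0 g protein for $2.80 (total $2.80, still need 12.0 g).
Take 1.333 servings of black beans: +12.0 g protein for $0.80 (total $3.60, still need 0.0 g).
Greedy by cheapest-per-g is optimal for a single linear constraint, so the minimum cost is $3.60.

$3.60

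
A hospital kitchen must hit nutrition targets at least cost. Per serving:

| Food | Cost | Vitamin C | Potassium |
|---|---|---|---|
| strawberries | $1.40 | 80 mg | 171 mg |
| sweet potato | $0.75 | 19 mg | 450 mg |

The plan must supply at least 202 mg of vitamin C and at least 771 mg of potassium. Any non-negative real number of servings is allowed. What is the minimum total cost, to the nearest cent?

$3.88

An LP optimum is at a vertex; with two nutrient constraints at most two foods are used. Check each candidate.
strawberries only: max(202/80, 771/171) = 4.509 servings → $6.31.
sweet potato only: max(202/19, 771/450) = 10.63 servings → $7.97.
strawberries + sweet potato with both tight: 2.328 servings and 0.8286 servings → $3.88.
The minimum over all feasible corners is $3.88.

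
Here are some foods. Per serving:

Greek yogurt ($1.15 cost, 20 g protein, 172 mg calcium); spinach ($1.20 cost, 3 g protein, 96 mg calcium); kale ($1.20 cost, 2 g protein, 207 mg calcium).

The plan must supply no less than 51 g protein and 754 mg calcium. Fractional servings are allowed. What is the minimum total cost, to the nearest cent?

Greek yogurt only: max(51/20, 754/172) = 4.384 servings → $5.04.
spinach only: max(51/3, 754/96) = 17 servings → $20.40.
kale only: max(51/2, 754/207) = 25.5 servings → $30.60.
Greek yogurt + spinach with both tight: 1.876 servings and 4.493 servings → $7.55.
Greek yogurt + kale with both tight: 2.384 servings and 1.662 servings → $4.74.
spinach + kale with both targets exact would need a negative amount; discard.
The minimum over all feasible corners is $4.74.

$4.74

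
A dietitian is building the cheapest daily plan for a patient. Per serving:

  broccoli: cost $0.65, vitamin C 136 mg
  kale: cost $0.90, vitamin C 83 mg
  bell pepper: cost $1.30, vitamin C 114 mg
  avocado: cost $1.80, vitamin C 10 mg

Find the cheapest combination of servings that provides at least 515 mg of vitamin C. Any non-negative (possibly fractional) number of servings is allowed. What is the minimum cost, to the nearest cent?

$2.46

Cost per mg of vitamin C: broccoli $0.0048, kale $0.0108, bell pepper $0.0114, avocado $0.1800.
With no serving limits, use only broccoli: 515 mg / 136 mg = 3.787 servings × $0.65 = $2.46.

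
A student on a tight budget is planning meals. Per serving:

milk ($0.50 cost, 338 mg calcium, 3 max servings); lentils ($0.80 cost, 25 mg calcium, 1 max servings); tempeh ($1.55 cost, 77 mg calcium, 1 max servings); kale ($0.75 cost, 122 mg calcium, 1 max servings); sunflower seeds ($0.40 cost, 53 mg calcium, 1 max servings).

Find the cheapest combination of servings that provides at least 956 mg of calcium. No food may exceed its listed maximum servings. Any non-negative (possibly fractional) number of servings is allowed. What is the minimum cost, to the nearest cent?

$1.41

Cost per mg of calcium: milk $0.0015, kale $0.0061, sunflower seeds $0.0075, tempeh $0.0201, lentils $0.0320.
Take 2.828 servings of milk: +956.0 mg calcium for $1.41 (total $1.41, still need 0.0 mg).
Greedy by cheapest-per-mg is optimal for a single linear constraint, so the minimum cost is $1.41.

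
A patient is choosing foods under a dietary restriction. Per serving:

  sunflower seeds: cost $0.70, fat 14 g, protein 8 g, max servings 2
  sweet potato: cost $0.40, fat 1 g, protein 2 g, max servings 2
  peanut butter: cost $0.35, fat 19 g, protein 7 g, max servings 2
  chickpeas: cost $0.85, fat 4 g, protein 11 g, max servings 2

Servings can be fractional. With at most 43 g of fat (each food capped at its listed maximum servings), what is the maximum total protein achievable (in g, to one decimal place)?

43.8 g

Protein per g fat: chickpeas 2.75, sweet potato 2, sunflower seeds 0.5714, peanut butter 0.3684.
Take 2 servings of chickpeas: uses 8 g fat, +22.0 g protein (running total 22.0 g).
Take 2 servings of sweet potato: uses 2 g fat, +4.0 g protein (running total 26.0 g).
Take 2 servings of sunflower seeds: uses 28 g fat, +16.0 g protein (running total 42.0 g).
Take 0.2632 servings of peanut butter: uses 5 g fat, +1.8 g protein (running total 43.8 g).
Filling greedily by protein-per-g fat is optimal for one linear limit, giving 43.8 g.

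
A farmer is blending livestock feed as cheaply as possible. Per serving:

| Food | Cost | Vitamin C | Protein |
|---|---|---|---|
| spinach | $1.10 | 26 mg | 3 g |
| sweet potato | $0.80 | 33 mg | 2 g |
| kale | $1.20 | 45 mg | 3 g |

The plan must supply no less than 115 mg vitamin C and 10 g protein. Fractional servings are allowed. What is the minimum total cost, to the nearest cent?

$3.79

Compare the cost at each extreme point of the feasible region.
spinach only: max(115/26, 10/3) = 4.423 servings → $4.87.
sweet potato only: max(115/33, 10/2) = 5 servings → $4.00.
kale only: max(115/45, 10/3) = 3.333 servings → $4.00.
spinach + sweet potato with both tight: 2.128 servings and 1.809 servings → $3.79.
spinach + kale with both tight: 1.842 servings and 1.491 servings → $3.82.
sweet potato + kale: intersection lies outside the first quadrant.
The minimum over all feasible corners is $3.79.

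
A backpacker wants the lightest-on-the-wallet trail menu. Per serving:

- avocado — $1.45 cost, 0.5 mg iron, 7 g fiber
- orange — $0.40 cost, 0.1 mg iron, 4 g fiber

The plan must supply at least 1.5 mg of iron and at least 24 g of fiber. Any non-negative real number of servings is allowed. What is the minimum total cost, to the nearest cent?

An LP optimum is at a vertex; with two nutrient constraints at most two foods are used. Check each candidate.
avocado only: max(1.5/0.5, 24/7) = 3.429 servings → $4.97.
orange only: max(1.5/0.1, 24/4) = 15 servings → $6.00.
avocado + orange with both tight: 2.769 servings and 1.154 servings → $4.48.
So the least-cost plan costs $4.48.

$4.48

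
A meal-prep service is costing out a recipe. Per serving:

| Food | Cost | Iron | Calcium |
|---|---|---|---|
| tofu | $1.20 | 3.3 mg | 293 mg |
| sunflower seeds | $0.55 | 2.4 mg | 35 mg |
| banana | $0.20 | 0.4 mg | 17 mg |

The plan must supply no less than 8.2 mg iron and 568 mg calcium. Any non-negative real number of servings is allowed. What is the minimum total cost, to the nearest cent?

Minimising a linear cost over {iron ≥ 8.2, calcium ≥ 568, servings ≥ 0} — the optimum is at a vertex, using one or two foods.
tofu only: max(8.2/3.3, 568/293) = 2.485 servings → $2.98.
sunflower seeds only: max(8.2/2.4, 568/35) = 16.23 servings → $8.93.
banana only: max(8.2/0.4, 568/17) = 33.41 servings → $6.68.
tofu + sunflower seeds with both tight: 1.831 servings and 0.8988 servings → $2.69.
tofu + banana with both tight: 1.437 servings and 8.645 servings → $3.45.
sunflower seeds + banana: intersection lies outside the first quadrant.
So the least-cost plan costs $2.69.

$2.69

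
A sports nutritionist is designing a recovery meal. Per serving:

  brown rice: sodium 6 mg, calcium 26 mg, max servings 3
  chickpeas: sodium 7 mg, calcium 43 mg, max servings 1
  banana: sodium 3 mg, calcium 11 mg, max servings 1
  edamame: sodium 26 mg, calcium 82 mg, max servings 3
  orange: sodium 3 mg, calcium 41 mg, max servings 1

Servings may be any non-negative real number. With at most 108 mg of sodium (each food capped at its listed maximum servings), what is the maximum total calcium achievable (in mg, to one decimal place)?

415.8 mg

Calcium per mg sodium: orange 13.67, chickpeas 6.143, brown rice 4.333, banana 3.667, edamame 3.154.
Take 1 serving of orange: uses 3 mg sodium, +41.0 mg calcium (running total 41.0 mg).
Take 1 serving of chickpeas: uses 7 mg sodium, +43.0 mg calcium (running total 84.0 mg).
Take 3 servings of brown rice: uses 18 mg sodium, +78.0 mg calcium (running total 162.0 mg).
Take 1 serving of banana: uses 3 mg sodium, +11.0 mg calcium (running total 173.0 mg).
Take 2.962 servings of edamame: uses 77 mg sodium, +242.8 mg calcium (running total 415.8 mg).
Greedy by best ratio exhausts the sodium allowance optimally: 415.8 mg.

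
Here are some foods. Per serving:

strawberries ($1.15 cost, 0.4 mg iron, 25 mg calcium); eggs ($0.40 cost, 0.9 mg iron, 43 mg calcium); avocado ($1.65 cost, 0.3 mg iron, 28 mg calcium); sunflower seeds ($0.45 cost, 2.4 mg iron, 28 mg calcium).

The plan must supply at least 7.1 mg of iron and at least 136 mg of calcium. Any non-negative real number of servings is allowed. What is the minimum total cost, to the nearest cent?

Minimising a linear cost over {iron ≥ 7.1, calcium ≥ 136, servings ≥ 0} — the optimum is at a vertex, using one or two foods.
strawberries only: max(7.1/0.4, 136/25) = 17.75 servings → $20.41.
eggs only: max(7.1/0.9, 136/43) = 7.889 servings → $3.16.
avocado only: max(7.1/0.3, 136/28) = 23.67 servings → $39.05.
sunflower seeds only: max(7.1/2.4, 136/28) = 4.857 servings → $2.19.
strawberries + eggs: the both-tight solution has a negative serving — not a feasible corner.
strawberries + avocado: the both-tight solution has a negative serving — not a feasible corner.
strawberries + sunflower seeds with both tight: 2.615 servings and 2.523 servings → $4.14.
eggs + avocado with both targets exact would need a negative amount; discard.
eggs + sunflower seeds with both tight: 1.636 servings and 2.345 servings → $1.71.
avocado + sunflower seeds with both tight: 2.17 servings and 2.687 servings → $4.79.
So the least-cost plan costs $1.71.

$1.71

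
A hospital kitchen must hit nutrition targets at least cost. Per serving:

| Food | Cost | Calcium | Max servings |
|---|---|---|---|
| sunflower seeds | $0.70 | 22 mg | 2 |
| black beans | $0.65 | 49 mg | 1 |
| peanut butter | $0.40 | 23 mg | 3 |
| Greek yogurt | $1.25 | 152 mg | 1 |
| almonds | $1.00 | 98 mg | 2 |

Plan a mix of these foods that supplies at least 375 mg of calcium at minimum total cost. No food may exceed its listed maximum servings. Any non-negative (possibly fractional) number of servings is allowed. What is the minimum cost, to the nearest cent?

Cost per mg of calcium: Greek yogurt $0.0082, almonds $0.0102, black beans $0.0133, peanut butter $0.0174, sunflower seeds $0.0318.
Take 1 serving of Greek yogurt: +152.0 mg calcium for $1.25 (total $1.25, still need 223.0 mg).
Take 2 servings of almonds: +196.0 mg calcium for $2.00 (total $3.25, still need 27.0 mg).
Take 0.551 servings of black beans: +27.0 mg calcium for $0.36 (total $3.61, still need 0.0 mg).
Filling from the cheapest source first is optimal under one linear minimum: $3.61.

$3.61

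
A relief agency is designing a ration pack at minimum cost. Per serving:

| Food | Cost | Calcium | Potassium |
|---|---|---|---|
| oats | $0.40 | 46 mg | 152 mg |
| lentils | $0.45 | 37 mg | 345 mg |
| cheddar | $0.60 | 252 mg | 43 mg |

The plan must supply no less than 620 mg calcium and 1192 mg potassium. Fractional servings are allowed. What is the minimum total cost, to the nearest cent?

$2.64

Compare the cost at each extreme point of the feasible region.
oats only: max(620/46, 1192/152) = 13.48 servings → $5.39.
lentils only: max(620/37, 1192/345) = 16.76 servings → $7.54.
cheddar only: max(620/252, 1192/43) = 27.72 servings → $16.63.
oats + lentils: intersection lies outside the first quadrant.
oats + cheddar with both tight: 7.535 servings and 1.085 servings → $3.66.
lentils + cheddar with both tight: 3.207 servings and 1.989 servings → $2.64.
Cheapest feasible corner: $2.64.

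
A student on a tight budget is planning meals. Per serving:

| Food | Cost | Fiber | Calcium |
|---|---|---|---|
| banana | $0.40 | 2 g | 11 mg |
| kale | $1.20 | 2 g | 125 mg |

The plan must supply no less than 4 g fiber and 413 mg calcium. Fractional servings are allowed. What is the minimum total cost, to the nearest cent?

$3.96

An LP optimum is at a vertex; with two nutrient constraints at most two foods are used. Check each candidate.
banana only: max(4/2, 413/11) = 37.55 servings → $15.02.
kale only: max(4/2, 413/125) = 3.304 servings → $3.96.
banana + kale: intersection lies outside the first quadrant.
The minimum over all feasible corners is $3.96.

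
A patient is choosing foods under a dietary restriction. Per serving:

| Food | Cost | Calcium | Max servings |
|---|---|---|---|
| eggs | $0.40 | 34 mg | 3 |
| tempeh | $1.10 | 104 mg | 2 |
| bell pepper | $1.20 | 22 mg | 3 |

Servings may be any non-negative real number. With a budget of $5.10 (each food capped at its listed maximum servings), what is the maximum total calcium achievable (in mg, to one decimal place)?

Calcium per dollar: tempeh 94.55, eggs 85, bell pepper 18.33.
Take 2 servings of tempeh: spends $2.20, +208.0 mg calcium (running total 208.0 mg).
Take 3 servings of eggs: spends $1.20, +102.0 mg calcium (running total 310.0 mg).
Take 1.417 servings of bell pepper: spends $1.70, +31.2 mg calcium (running total 341.2 mg).
Filling greedily by calcium-per-dollar is optimal for one linear limit, giving 341.2 mg.

341.2 mg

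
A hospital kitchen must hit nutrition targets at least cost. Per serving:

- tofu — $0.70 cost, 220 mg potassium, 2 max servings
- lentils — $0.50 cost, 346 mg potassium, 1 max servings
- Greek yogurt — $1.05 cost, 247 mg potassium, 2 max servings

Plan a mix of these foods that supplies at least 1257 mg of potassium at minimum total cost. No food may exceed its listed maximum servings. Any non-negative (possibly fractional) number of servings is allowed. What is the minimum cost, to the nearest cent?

$3.90

Cost per mg of potassium: lentils $0.0014, tofu $0.0032, Greek yogurt $0.0043.
Take 1 serving of lentils: +346.0 mg potassium for $0.50 (total $0.50, still need 911.0 mg).
Take 2 servings of tofu: +440.0 mg potassium for $1.40 (total $1.90, still need 471.0 mg).
Take 1.907 servings of Greek yogurt: +471.0 mg potassium for $2.00 (total $3.90, still need 0.0 mg).
Filling from the cheapest source first is optimal under one linear minimum: $3.90.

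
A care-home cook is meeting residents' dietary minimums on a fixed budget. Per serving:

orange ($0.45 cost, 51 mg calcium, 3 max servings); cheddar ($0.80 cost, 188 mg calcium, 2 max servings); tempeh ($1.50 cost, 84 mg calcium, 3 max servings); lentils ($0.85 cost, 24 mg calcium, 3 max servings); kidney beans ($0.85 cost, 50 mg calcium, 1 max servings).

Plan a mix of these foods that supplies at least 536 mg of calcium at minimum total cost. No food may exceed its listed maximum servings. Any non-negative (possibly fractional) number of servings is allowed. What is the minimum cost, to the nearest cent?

Cost per mg of calcium: cheddar $0.0043, orange $0.0088, kidney beans $0.0170, tempeh $0.0179, lentils $0.0354.
Take 2 servings of cheddar: +376.0 mg calcium for $1.60 (total $1.60, still need 160.0 mg).
Take 3 servings of orange: +153.0 mg calcium for $1.35 (total $2.95, still need 7.0 mg).
Take 0.14 servings of kidney beans: +7.0 mg calcium for $0.12 (total $3.07, still need 0.0 mg).
Greedy by cheapest-per-mg is optimal for a single linear constraint, so the minimum cost is $3.07.

$3.07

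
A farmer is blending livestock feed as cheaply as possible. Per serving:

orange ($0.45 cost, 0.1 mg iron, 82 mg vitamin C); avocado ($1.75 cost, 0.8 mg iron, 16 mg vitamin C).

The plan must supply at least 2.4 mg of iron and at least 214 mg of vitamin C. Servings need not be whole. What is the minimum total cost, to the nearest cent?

$5.73

This is a tiny linear program; its minimum lies at a vertex of the feasible set. List the vertices and price them.
orange only: max(2.4/0.1, 214/82) = 24 servings → $10.80.
avocado only: max(2.4/0.8, 214/16) = 13.38 servings → $23.41.
orange + avocado with both tight: 2.075 servings and 2.741 servings → $5.73.
Cheapest feasible corner: $5.73.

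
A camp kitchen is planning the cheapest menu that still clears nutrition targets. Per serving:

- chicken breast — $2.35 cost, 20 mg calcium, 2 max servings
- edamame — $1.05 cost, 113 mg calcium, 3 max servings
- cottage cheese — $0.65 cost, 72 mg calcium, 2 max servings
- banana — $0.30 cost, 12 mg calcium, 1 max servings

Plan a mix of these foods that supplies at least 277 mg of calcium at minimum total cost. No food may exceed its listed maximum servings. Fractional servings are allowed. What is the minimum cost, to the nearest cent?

Cost per mg of calcium: cottage cheese $0.0090, edamame $0.0093, banana $0.0250, chicken breast $0.1175.
Take 2 servings of cottage cheese: +144.0 mg calcium for $1.30 (total $1.30, still need 133.0 mg).
Take 1.177 servings of edamame: +133.0 mg calcium for $1.24 (total $2.54, still need 0.0 mg).
Filling from the cheapest source first is optimal under one linear minimum: $2.54.

$2.54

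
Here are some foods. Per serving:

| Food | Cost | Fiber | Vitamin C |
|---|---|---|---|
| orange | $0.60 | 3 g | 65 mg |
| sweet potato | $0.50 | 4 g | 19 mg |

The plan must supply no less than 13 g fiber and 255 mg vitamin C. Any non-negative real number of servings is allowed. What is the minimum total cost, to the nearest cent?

orange only: max(13/3, 255/65) = 4.333 servings → $2.60.
sweet potato only: max(13/4, 255/19) = 13.42 servings → $6.71.
orange + sweet potato with both tight: 3.808 servings and 0.3941 servings → $2.48.
The minimum over all feasible corners is $2.48.

$2.48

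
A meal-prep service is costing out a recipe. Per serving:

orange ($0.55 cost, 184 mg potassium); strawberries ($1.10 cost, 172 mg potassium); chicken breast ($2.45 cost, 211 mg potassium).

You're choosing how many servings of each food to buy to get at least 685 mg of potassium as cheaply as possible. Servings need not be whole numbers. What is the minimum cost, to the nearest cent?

$2.05

Cost per mg of potassium: orange $0.0030, strawberries $0.0064, chicken breast $0.0116.
With no serving limits, use only orange: 685 mg / 184 mg = 3.723 servings × $0.55 = $2.05.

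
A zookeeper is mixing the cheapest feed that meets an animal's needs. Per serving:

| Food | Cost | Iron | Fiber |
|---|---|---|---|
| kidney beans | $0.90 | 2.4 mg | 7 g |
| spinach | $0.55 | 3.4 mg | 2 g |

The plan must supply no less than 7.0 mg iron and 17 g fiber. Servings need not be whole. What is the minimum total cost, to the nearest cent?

Minimising a linear cost over {iron ≥ 7.0, fiber ≥ 17, servings ≥ 0} — the optimum is at a vertex, using one or two foods.
kidney beans only: max(7.0/2.4, 17/7) = 2.917 servings → $2.62.
spinach only: max(7.0/3.4, 17/2) = 8.5 servings → $4.67.
kidney beans + spinach with both tight: 2.305 servings and 0.4316 servings → $2.31.
Cheapest feasible corner: $2.31.

$2.31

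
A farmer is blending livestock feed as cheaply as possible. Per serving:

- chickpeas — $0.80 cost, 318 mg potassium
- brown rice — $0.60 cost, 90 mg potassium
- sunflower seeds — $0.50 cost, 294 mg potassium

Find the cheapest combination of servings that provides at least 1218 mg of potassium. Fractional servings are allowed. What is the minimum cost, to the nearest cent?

$2.07

Cost per mg of potassium: sunflower seeds $0.0017, chickpeas $0.0025, brown rice $0.0067.
With no serving limits, use only sunflower seeds: 1218 mg / 294 mg = 4.143 servings × $0.50 = $2.07.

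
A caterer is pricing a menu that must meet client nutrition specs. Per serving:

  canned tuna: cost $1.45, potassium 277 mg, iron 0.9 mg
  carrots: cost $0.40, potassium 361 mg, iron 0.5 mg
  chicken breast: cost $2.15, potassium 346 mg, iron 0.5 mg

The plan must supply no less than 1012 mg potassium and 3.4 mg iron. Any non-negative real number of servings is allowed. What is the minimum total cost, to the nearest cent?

A basic optimal solution has at most two foods positive. Try each food alone and each pair with both targets met exactly.
canned tuna only: max(1012/277, 3.4/0.9) = 3.778 servings → $5.48.
carrots only: max(1012/361, 3.4/0.5) = 6.8 servings → $2.72.
chicken breast only: max(1012/346, 3.4/0.5) = 6.8 servings → $14.62.
canned tuna + carrots with both targets exact would need a negative amount; discard.
canned tuna + chicken breast with both targets exact would need a negative amount; discard.
carrots + chicken breast with both targets exact would need a negative amount; discard.
So the least-cost plan costs $2.72.

$2.72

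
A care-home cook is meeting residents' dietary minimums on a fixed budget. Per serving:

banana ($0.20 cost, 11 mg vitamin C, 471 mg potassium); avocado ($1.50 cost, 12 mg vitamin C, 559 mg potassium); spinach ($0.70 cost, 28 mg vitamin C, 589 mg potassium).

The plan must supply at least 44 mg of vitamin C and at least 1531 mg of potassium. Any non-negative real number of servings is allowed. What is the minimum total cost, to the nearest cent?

The cheapest plan sits at a corner of the feasible region — with two constraints it uses at most two foods.
banana only: max(44/11, 1531/471) = 4 servings → $0.80.
avocado only: max(44/12, 1531/559) = 3.667 servings → $5.50.
spinach only: max(44/28, 1531/589) = 2.599 servings → $1.82.
banana + avocado: the both-tight solution has a negative serving — not a feasible corner.
banana + spinach with both tight: 2.527 servings and 0.5788 servings → $0.91.
avocado + spinach with both tight: 1.975 servings and 0.7251 servings → $3.47.
So the least-cost plan costs $0.80.

$0.80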